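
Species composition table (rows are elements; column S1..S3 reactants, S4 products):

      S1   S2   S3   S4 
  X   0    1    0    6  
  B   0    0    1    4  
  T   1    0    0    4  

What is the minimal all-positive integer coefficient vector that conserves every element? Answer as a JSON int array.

X: 4·0+6·1+4·0 = 6 | 1·6 = 6
B: 4·0+6·0+4·1 = 4 | 1·4 = 4
T: 4·1+6·0+4·0 = 4 | 1·4 = 4
gcd(4,6,4,1) = 1

Coefficients: [4, 6, 4, 1]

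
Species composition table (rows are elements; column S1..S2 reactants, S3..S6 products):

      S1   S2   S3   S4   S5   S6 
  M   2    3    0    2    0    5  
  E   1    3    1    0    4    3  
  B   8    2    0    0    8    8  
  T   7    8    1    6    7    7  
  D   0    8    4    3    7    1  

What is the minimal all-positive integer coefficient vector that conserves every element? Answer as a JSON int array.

M: 3·2+4·3 = 18 | 1·0+4·2+2·0+2·5 = 18
E: 3·1+4·3 = 15 | 1·1+4·0+2·4+2·3 = 15
B: 3·8+4·2 = 32 | 1·0+4·0+2·8+2·8 = 32
T: 3·7+4·8 = 53 | 1·1+4·6+2·7+2·7 = 53
D: 3·0+4·8 = 32 | 1·4+4·3+2·7+2·1 = 32
gcd(3,4,1,4,2,2) = 1

Coefficients: [3, 4, 1, 4, 2, 2]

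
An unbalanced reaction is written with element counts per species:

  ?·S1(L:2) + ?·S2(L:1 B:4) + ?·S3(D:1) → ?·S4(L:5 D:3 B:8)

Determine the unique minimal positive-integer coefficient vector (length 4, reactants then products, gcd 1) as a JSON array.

L: 3·2+4·1+6·0 = 10 | 2·5 = 10
D: 3·0+4·0+6·1 = 6 | 2·3 = 6
B: 3·0+4·4+6·0 = 16 | 2·8 = 16
gcd(3,4,6,2) = 1

Coefficients: [3, 4, 6, 2]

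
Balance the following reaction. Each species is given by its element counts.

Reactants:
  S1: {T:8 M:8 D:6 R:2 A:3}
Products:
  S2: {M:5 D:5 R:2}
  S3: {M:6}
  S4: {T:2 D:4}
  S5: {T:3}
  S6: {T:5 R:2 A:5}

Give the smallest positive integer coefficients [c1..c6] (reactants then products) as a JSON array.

T: 5·8 = 40 | 2·0+5·0+5·2+5·3+3·5 = 40
M: 5·8 = 40 | 2·5+5·6+5·0+5·0+3·0 = 40
D: 5·6 = 30 | 2·5+5·0+5·4+5·0+3·0 = 30
R: 5·2 = 10 | 2·2+5·0+5·0+5·0+3·2 = 10
A: 5·3 = 15 | 2·0+5·0+5·0+5·0+3·5 = 15
gcd(5,2,5,5,5,3) = 1

Coefficients: [5, 2, 5, 5, 5, 3]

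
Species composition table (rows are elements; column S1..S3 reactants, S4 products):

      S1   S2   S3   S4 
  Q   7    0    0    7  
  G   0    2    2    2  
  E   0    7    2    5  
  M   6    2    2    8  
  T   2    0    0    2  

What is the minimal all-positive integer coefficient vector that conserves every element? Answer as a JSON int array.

Q: 5·7+3·0+2·0 = 35 | 5·7 = 35
G: 5·0+3·2+2·2 = 10 | 5·2 = 10
E: 5·0+3·7+2·2 = 25 | 5·5 = 25
M: 5·6+3·2+2·2 = 40 | 5·8 = 40
T: 5·2+3·0+2·0 = 10 | 5·2 = 10
gcd(5,3,2,5) = 1

Coefficients: [5, 3, 2, 5]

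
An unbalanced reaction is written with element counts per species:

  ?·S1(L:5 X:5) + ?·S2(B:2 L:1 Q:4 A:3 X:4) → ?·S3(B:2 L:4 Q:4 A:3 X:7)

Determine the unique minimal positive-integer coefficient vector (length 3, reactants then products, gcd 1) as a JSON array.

B: 3·0+5·2 = 10 | 5·2 = 10
L: 3·5+5·1 = 20 | 5·4 = 20
Q: 3·0+5·4 = 20 | 5·4 = 20
A: 3·0+5·3 = 15 | 5·3 = 15
X: 3·5+5·4 = 35 | 5·7 = 35
gcd(3,5,5) = 1

Coefficients: [3, 5, 5]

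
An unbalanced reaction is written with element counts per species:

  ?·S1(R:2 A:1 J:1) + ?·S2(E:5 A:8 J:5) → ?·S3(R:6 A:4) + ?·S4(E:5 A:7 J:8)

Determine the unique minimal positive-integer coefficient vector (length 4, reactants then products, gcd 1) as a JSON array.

E: 3·0+1·5 = 5 | 1·0+1·5 = 5
R: 3·2+1·0 = 6 | 1·6+1·0 = 6
A: 3·1+1·8 = 11 | 1·4+1·7 = 11
J: 3·1+1·5 = 8 | 1·0+1·8 = 8
gcd(3,1,1,1) = 1

Coefficients: [3, 1, 1, 1]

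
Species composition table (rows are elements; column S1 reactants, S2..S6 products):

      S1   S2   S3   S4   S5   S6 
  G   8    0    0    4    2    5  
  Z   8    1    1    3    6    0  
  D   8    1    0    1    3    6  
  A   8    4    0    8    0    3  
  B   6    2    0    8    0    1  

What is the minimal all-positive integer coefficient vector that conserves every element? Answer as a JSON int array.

G: 5·8 = 40 | 1·0+6·0+3·4+4·2+4·5 = 40
Z: 5·8 = 40 | 1·1+6·1+3·3+4·6+4·0 = 40
D: 5·8 = 40 | 1·1+6·0+3·1+4·3+4·6 = 40
A: 5·8 = 40 | 1·4+6·0+3·8+4·0+4·3 = 40
B: 5·6 = 30 | 1·2+6·0+3·8+4·0+4·1 = 30
gcd(5,1,6,3,4,4) = 1

Coefficients: [5, 1, 6, 3, 4, 4]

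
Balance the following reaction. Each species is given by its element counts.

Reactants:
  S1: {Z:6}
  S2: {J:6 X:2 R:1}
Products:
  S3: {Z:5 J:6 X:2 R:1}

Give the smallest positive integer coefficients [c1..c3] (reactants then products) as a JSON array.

Coefficients: [5, 6, 6]

Z: 5·6+6·0 = 30 | 6·5 = 30
J: 5·0+6·6 = 36 | 6·6 = 36
X: 5·0+6·2 = 12 | 6·2 = 12
R: 5·0+6·1 = 6 | 6·1 = 6
gcd(5,6,6) = 1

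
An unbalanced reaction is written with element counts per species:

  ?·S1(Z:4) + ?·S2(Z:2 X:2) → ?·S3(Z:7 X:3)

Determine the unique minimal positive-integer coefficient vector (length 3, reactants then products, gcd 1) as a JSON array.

Coefficients: [2, 3, 2]

Z: 2·4+3·2 = 14 | 2·7 = 14
X: 2·0+3·2 = 6 | 2·3 = 6
gcd(2,3,2) = 1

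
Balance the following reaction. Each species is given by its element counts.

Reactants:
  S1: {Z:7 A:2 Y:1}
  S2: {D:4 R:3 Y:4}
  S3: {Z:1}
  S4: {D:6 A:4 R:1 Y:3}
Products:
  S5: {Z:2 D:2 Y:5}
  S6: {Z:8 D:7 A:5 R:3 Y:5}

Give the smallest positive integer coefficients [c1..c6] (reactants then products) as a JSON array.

Coefficients: [4, 3, 6, 3, 1, 4]

Z: 4·7+3·0+6·1+3·0 = 34 | 1·2+4·8 = 34
D: 4·0+3·4+6·0+3·6 = 30 | 1·2+4·7 = 30
A: 4·2+3·0+6·0+3·4 = 20 | 1·0+4·5 = 20
R: 4·0+3·3+6·0+3·1 = 12 | 1·0+4·3 = 12
Y: 4·1+3·4+6·0+3·3 = 25 | 1·5+4·5 = 25
gcd(4,3,6,3,1,4) = 1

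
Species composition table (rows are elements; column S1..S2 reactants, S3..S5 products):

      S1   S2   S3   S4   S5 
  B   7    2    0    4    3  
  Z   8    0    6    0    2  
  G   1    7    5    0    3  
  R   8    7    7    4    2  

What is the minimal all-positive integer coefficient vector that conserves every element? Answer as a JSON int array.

Coefficients: [2, 2, 2, 3, 2]

B: 2·7+2·2 = 18 | 2·0+3·4+2·3 = 18
Z: 2·8+2·0 = 16 | 2·6+3·0+2·2 = 16
G: 2·1+2·7 = 16 | 2·5+3·0+2·3 = 16
R: 2·8+2·7 = 30 | 2·7+3·4+2·2 = 30
gcd(2,2,2,3,2) = 1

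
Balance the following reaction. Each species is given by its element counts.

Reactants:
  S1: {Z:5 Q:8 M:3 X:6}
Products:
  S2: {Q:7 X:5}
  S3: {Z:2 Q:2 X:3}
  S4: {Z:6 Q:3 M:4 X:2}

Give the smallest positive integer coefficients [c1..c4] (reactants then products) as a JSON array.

Z: 4·5 = 20 | 3·0+1·2+3·6 = 20
Q: 4·8 = 32 | 3·7+1·2+3·3 = 32
M: 4·3 = 12 | 3·0+1·0+3·4 = 12
X: 4·6 = 24 | 3·5+1·3+3·2 = 24
gcd(4,3,1,3) = 1

Coefficients: [4, 3, 1, 3]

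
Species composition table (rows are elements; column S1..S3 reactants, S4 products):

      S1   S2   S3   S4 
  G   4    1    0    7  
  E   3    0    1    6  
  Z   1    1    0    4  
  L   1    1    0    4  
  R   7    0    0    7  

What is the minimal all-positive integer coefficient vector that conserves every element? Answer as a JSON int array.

Coefficients: [1, 3, 3, 1]

G: 1·4+3·1+3·0 = 7 | 1·7 = 7
E: 1·3+3·0+3·1 = 6 | 1·6 = 6
Z: 1·1+3·1+3·0 = 4 | 1·4 = 4
L: 1·1+3·1+3·0 = 4 | 1·4 = 4
R: 1·7+3·0+3·0 = 7 | 1·7 = 7
gcd(1,3,3,1) = 1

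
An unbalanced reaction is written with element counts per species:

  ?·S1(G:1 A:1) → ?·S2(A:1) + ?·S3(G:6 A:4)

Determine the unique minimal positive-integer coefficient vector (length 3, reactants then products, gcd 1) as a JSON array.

Coefficients: [6, 2, 1]

G: 6·1 = 6 | 2·0+1·6 = 6
A: 6·1 = 6 | 2·1+1·4 = 6
gcd(6,2,1) = 1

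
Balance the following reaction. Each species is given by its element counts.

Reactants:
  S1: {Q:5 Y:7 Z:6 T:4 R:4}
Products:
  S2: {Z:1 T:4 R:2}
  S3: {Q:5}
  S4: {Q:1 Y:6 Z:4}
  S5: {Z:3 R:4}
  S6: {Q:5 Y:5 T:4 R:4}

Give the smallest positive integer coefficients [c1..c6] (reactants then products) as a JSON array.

Q: 5·5 = 25 | 4·0+3·5+5·1+2·0+1·5 = 25
Y: 5·7 = 35 | 4·0+3·0+5·6+2·0+1·5 = 35
Z: 5·6 = 30 | 4·1+3·0+5·4+2·3+1·0 = 30
T: 5·4 = 20 | 4·4+3·0+5·0+2·0+1·4 = 20
R: 5·4 = 20 | 4·2+3·0+5·0+2·4+1·4 = 20
gcd(5,4,3,5,2,1) = 1

Coefficients: [5, 4, 3, 5, 2, 1]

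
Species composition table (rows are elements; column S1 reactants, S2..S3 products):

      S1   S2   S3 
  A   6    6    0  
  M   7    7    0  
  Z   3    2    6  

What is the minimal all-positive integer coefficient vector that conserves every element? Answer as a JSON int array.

A: 6·6 = 36 | 6·6+1·0 = 36
M: 6·7 = 42 | 6·7+1·0 = 42
Z: 6·3 = 18 | 6·2+1·6 = 18
gcd(6,6,1) = 1

Coefficients: [6, 6, 1]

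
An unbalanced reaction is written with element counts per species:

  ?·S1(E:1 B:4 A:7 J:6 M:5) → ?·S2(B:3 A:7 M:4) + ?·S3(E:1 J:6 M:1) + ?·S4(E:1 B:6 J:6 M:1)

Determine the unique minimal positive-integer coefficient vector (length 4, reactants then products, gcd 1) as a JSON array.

E: 6·1 = 6 | 6·0+5·1+1·1 = 6
B: 6·4 = 24 | 6·3+5·0+1·6 = 24
A: 6·7 = 42 | 6·7+5·0+1·0 = 42
J: 6·6 = 36 | 6·0+5·6+1·6 = 36
M: 6·5 = 30 | 6·4+5·1+1·1 = 30
gcd(6,6,5,1) = 1

Coefficients: [6, 6, 5, 1]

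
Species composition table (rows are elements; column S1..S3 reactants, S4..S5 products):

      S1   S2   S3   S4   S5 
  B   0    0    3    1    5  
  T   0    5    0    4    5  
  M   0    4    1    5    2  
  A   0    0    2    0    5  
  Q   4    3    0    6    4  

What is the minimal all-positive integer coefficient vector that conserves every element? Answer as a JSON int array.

Coefficients: [5, 6, 5, 5, 2]

B: 5·0+6·0+5·3 = 15 | 5·1+2·5 = 15
T: 5·0+6·5+5·0 = 30 | 5·4+2·5 = 30
M: 5·0+6·4+5·1 = 29 | 5·5+2·2 = 29
A: 5·0+6·0+5·2 = 10 | 5·0+2·5 = 10
Q: 5·4+6·3+5·0 = 38 | 5·6+2·4 = 38
gcd(5,6,5,5,2) = 1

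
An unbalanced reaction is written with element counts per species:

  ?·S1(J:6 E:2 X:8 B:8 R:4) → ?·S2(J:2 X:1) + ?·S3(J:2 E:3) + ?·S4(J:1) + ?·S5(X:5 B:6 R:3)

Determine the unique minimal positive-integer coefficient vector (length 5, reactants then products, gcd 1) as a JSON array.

J: 3·6 = 18 | 4·2+2·2+6·1+4·0 = 18
E: 3·2 = 6 | 4·0+2·3+6·0+4·0 = 6
X: 3·8 = 24 | 4·1+2·0+6·0+4·5 = 24
B: 3·8 = 24 | 4·0+2·0+6·0+4·6 = 24
R: 3·4 = 12 | 4·0+2·0+6·0+4·3 = 12
gcd(3,4,2,6,4) = 1

Coefficients: [3, 4, 2, 6, 4]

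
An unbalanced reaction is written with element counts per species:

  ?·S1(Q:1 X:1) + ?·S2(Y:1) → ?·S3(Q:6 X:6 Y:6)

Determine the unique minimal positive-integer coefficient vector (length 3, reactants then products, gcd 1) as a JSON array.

Q: 6·1+6·0 = 6 | 1·6 = 6
X: 6·1+6·0 = 6 | 1·6 = 6
Y: 6·0+6·1 = 6 | 1·6 = 6
gcd(6,6,1) = 1

Coefficients: [6, 6, 1]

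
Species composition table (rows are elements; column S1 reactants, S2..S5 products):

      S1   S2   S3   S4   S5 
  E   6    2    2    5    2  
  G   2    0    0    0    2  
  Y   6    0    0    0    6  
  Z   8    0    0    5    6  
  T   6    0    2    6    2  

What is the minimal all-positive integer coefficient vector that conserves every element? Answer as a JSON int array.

E: 5·6 = 30 | 1·2+4·2+2·5+5·2 = 30
G: 5·2 = 10 | 1·0+4·0+2·0+5·2 = 10
Y: 5·6 = 30 | 1·0+4·0+2·0+5·6 = 30
Z: 5·8 = 40 | 1·0+4·0+2·5+5·6 = 40
T: 5·6 = 30 | 1·0+4·2+2·6+5·2 = 30
gcd(5,1,4,2,5) = 1

Coefficients: [5, 1, 4, 2, 5]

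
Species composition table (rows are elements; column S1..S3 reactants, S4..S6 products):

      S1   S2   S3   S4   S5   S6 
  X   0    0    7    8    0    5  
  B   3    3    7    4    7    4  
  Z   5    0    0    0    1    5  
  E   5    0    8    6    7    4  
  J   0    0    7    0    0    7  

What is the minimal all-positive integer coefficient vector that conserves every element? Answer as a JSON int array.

Coefficients: [5, 4, 4, 1, 5, 4]

X: 5·0+4·0+4·7 = 28 | 1·8+5·0+4·5 = 28
B: 5·3+4·3+4·7 = 55 | 1·4+5·7+4·4 = 55
Z: 5·5+4·0+4·0 = 25 | 1·0+5·1+4·5 = 25
E: 5·5+4·0+4·8 = 57 | 1·6+5·7+4·4 = 57
J: 5·0+4·0+4·7 = 28 | 1·0+5·0+4·7 = 28
gcd(5,4,4,1,5,4) = 1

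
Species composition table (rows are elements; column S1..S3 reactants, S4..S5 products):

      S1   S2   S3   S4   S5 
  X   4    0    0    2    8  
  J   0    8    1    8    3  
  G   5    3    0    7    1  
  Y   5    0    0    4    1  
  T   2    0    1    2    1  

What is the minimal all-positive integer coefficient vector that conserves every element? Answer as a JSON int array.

X: 5·4+6·0+3·0 = 20 | 6·2+1·8 = 20
J: 5·0+6·8+3·1 = 51 | 6·8+1·3 = 51
G: 5·5+6·3+3·0 = 43 | 6·7+1·1 = 43
Y: 5·5+6·0+3·0 = 25 | 6·4+1·1 = 25
T: 5·2+6·0+3·1 = 13 | 6·2+1·1 = 13
gcd(5,6,3,6,1) = 1

Coefficients: [5, 6, 3, 6, 1]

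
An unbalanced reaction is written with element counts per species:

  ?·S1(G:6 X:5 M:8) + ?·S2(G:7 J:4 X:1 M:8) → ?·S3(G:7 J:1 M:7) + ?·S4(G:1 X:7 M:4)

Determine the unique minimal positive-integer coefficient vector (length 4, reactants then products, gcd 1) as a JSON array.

Coefficients: [4, 1, 4, 3]

G: 4·6+1·7 = 31 | 4·7+3·1 = 31
J: 4·0+1·4 = 4 | 4·1+3·0 = 4
X: 4·5+1·1 = 21 | 4·0+3·7 = 21
M: 4·8+1·8 = 40 | 4·7+3·4 = 40
gcd(4,1,4,3) = 1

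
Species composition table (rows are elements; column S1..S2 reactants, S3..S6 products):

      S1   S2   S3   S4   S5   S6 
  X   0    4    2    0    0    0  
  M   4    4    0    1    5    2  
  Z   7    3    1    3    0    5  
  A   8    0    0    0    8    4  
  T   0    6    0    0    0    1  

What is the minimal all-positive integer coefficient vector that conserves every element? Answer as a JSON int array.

X: 5·0+1·4 = 4 | 2·2+2·0+2·0+6·0 = 4
M: 5·4+1·4 = 24 | 2·0+2·1+2·5+6·2 = 24
Z: 5·7+1·3 = 38 | 2·1+2·3+2·0+6·5 = 38
A: 5·8+1·0 = 40 | 2·0+2·0+2·8+6·4 = 40
T: 5·0+1·6 = 6 | 2·0+2·0+2·0+6·1 = 6
gcd(5,1,2,2,2,6) = 1

Coefficients: [5, 1, 2, 2, 2, 6]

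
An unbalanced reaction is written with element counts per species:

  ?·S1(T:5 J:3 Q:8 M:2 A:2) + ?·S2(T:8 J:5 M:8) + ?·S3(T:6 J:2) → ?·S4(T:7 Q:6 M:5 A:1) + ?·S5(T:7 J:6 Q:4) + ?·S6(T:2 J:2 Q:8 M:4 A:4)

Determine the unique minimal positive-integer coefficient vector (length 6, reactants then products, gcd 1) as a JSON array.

T: 5·5+1·8+1·6 = 39 | 2·7+3·7+2·2 = 39
J: 5·3+1·5+1·2 = 22 | 2·0+3·6+2·2 = 22
Q: 5·8+1·0+1·0 = 40 | 2·6+3·4+2·8 = 40
M: 5·2+1·8+1·0 = 18 | 2·5+3·0+2·4 = 18
A: 5·2+1·0+1·0 = 10 | 2·1+3·0+2·4 = 10
gcd(5,1,1,2,3,2) = 1

Coefficients: [5, 1, 1, 2, 3, 2]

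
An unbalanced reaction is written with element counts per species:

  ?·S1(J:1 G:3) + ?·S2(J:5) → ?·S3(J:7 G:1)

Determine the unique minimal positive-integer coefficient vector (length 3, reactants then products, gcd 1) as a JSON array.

Coefficients: [1, 4, 3]

J: 1·1+4·5 = 21 | 3·7 = 21
G: 1·3+4·0 = 3 | 3·1 = 3
gcd(1,4,3) = 1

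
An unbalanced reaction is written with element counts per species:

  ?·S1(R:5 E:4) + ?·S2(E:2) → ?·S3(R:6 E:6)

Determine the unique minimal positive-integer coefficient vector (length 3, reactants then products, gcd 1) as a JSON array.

R: 6·5+3·0 = 30 | 5·6 = 30
E: 6·4+3·2 = 30 | 5·6 = 30
gcd(6,3,5) = 1

Coefficients: [6, 3, 5]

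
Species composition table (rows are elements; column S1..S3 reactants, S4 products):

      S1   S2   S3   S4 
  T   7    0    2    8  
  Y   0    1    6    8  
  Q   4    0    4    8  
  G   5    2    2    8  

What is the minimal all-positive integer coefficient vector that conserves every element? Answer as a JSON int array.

T: 4·7+4·0+6·2 = 40 | 5·8 = 40
Y: 4·0+4·1+6·6 = 40 | 5·8 = 40
Q: 4·4+4·0+6·4 = 40 | 5·8 = 40
G: 4·5+4·2+6·2 = 40 | 5·8 = 40
gcd(4,4,6,5) = 1

Coefficients: [4, 4, 6, 5]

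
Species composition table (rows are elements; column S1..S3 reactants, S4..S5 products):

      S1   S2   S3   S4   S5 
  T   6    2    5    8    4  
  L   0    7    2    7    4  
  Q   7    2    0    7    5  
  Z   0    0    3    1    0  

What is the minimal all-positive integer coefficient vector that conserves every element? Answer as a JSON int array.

T: 5·6+6·2+2·5 = 52 | 6·8+1·4 = 52
L: 5·0+6·7+2·2 = 46 | 6·7+1·4 = 46
Q: 5·7+6·2+2·0 = 47 | 6·7+1·5 = 47
Z: 5·0+6·0+2·3 = 6 | 6·1+1·0 = 6
gcd(5,6,2,6,1) = 1

Coefficients: [5, 6, 2, 6, 1]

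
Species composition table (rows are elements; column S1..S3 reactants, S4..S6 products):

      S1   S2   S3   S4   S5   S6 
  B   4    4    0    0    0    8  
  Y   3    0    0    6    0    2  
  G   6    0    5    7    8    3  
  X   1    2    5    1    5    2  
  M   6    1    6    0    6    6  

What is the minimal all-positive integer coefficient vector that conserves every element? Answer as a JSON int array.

Coefficients: [6, 6, 1, 1, 2, 6]

B: 6·4+6·4+1·0 = 48 | 1·0+2·0+6·8 = 48
Y: 6·3+6·0+1·0 = 18 | 1·6+2·0+6·2 = 18
G: 6·6+6·0+1·5 = 41 | 1·7+2·8+6·3 = 41
X: 6·1+6·2+1·5 = 23 | 1·1+2·5+6·2 = 23
M: 6·6+6·1+1·6 = 48 | 1·0+2·6+6·6 = 48
gcd(6,6,1,1,2,6) = 1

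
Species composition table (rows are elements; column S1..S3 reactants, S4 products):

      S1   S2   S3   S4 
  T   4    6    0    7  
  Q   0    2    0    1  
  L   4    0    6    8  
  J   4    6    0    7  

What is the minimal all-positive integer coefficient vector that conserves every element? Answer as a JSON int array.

Coefficients: [6, 3, 4, 6]

T: 6·4+3·6+4·0 = 42 | 6·7 = 42
Q: 6·0+3·2+4·0 = 6 | 6·1 = 6
L: 6·4+3·0+4·6 = 48 | 6·8 = 48
J: 6·4+3·6+4·0 = 42 | 6·7 = 42
gcd(6,3,4,6) = 1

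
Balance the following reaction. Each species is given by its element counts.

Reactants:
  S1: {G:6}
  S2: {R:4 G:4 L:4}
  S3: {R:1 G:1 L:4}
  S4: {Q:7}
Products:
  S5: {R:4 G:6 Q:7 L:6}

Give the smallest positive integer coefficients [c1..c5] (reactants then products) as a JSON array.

Coefficients: [2, 5, 4, 6, 6]

R: 2·0+5·4+4·1+6·0 = 24 | 6·4 = 24
G: 2·6+5·4+4·1+6·0 = 36 | 6·6 = 36
Q: 2·0+5·0+4·0+6·7 = 42 | 6·7 = 42
L: 2·0+5·4+4·4+6·0 = 36 | 6·6 = 36
gcd(2,5,4,6,6) = 1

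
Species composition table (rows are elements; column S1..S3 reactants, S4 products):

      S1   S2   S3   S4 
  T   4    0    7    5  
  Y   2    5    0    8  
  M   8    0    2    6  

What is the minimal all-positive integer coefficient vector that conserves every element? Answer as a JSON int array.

Coefficients: [2, 4, 1, 3]

T: 2·4+4·0+1·7 = 15 | 3·5 = 15
Y: 2·2+4·5+1·0 = 24 | 3·8 = 24
M: 2·8+4·0+1·2 = 18 | 3·6 = 18
gcd(2,4,1,3) = 1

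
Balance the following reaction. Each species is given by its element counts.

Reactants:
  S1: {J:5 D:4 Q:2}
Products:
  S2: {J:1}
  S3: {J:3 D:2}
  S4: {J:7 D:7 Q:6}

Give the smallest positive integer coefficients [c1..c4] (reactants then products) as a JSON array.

Coefficients: [6, 1, 5, 2]

J: 6·5 = 30 | 1·1+5·3+2·7 = 30
D: 6·4 = 24 | 1·0+5·2+2·7 = 24
Q: 6·2 = 12 | 1·0+5·0+2·6 = 12
gcd(6,1,5,2) = 1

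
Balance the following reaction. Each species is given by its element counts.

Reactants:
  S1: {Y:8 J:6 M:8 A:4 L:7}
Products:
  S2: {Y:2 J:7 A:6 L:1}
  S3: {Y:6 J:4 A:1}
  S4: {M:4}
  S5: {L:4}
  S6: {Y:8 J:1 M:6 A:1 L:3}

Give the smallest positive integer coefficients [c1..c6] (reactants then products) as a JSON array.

Y: 4·8 = 32 | 2·2+2·6+5·0+5·0+2·8 = 32
J: 4·6 = 24 | 2·7+2·4+5·0+5·0+2·1 = 24
M: 4·8 = 32 | 2·0+2·0+5·4+5·0+2·6 = 32
A: 4·4 = 16 | 2·6+2·1+5·0+5·0+2·1 = 16
L: 4·7 = 28 | 2·1+2·0+5·0+5·4+2·3 = 28
gcd(4,2,2,5,5,2) = 1

Coefficients: [4, 2, 2, 5, 5, 2]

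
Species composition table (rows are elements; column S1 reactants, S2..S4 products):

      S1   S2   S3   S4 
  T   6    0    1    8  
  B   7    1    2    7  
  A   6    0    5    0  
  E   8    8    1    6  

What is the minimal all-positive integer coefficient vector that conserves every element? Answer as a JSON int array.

Coefficients: [5, 2, 6, 3]

T: 5·6 = 30 | 2·0+6·1+3·8 = 30
B: 5·7 = 35 | 2·1+6·2+3·7 = 35
A: 5·6 = 30 | 2·0+6·5+3·0 = 30
E: 5·8 = 40 | 2·8+6·1+3·6 = 40
gcd(5,2,6,3) = 1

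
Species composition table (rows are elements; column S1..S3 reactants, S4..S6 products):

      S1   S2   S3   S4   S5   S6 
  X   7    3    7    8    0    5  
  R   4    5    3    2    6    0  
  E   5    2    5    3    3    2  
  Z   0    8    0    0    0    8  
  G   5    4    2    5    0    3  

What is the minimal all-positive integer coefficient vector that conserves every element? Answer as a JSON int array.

X: 1·7+5·3+5·7 = 57 | 4·8+6·0+5·5 = 57
R: 1·4+5·5+5·3 = 44 | 4·2+6·6+5·0 = 44
E: 1·5+5·2+5·5 = 40 | 4·3+6·3+5·2 = 40
Z: 1·0+5·8+5·0 = 40 | 4·0+6·0+5·8 = 40
G: 1·5+5·4+5·2 = 35 | 4·5+6·0+5·3 = 35
gcd(1,5,5,4,6,5) = 1

Coefficients: [1, 5, 5, 4, 6, 5]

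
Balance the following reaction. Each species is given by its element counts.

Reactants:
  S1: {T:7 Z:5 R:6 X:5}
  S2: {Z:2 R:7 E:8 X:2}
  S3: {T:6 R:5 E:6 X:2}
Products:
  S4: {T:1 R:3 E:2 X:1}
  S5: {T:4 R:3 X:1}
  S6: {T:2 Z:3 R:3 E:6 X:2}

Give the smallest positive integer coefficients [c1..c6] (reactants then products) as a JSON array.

Coefficients: [1, 2, 2, 5, 2, 3]

T: 1·7+2·0+2·6 = 19 | 5·1+2·4+3·2 = 19
Z: 1·5+2·2+2·0 = 9 | 5·0+2·0+3·3 = 9
R: 1·6+2·7+2·5 = 30 | 5·3+2·3+3·3 = 30
E: 1·0+2·8+2·6 = 28 | 5·2+2·0+3·6 = 28
X: 1·5+2·2+2·2 = 13 | 5·1+2·1+3·2 = 13
gcd(1,2,2,5,2,3) = 1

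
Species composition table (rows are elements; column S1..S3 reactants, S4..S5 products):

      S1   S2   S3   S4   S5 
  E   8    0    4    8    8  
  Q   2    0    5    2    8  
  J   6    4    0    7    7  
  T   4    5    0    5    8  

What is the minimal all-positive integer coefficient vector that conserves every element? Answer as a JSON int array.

Coefficients: [3, 6, 6, 2, 4]

E: 3·8+6·0+6·4 = 48 | 2·8+4·8 = 48
Q: 3·2+6·0+6·5 = 36 | 2·2+4·8 = 36
J: 3·6+6·4+6·0 = 42 | 2·7+4·7 = 42
T: 3·4+6·5+6·0 = 42 | 2·5+4·8 = 42
gcd(3,6,6,2,4) = 1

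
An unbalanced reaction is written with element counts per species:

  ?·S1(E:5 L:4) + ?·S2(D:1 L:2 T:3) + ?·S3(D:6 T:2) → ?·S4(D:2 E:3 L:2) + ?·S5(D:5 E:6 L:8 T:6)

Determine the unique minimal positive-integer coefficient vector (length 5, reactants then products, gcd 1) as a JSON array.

Coefficients: [6, 6, 3, 2, 4]

D: 6·0+6·1+3·6 = 24 | 2·2+4·5 = 24
E: 6·5+6·0+3·0 = 30 | 2·3+4·6 = 30
L: 6·4+6·2+3·0 = 36 | 2·2+4·8 = 36
T: 6·0+6·3+3·2 = 24 | 2·0+4·6 = 24
gcd(6,6,3,2,4) = 1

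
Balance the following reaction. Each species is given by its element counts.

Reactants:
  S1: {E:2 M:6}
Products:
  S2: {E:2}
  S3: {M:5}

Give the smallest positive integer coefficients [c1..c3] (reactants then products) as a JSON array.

E: 5·2 = 10 | 5·2+6·0 = 10
M: 5·6 = 30 | 5·0+6·5 = 30
gcd(5,5,6) = 1

Coefficients: [5, 5, 6]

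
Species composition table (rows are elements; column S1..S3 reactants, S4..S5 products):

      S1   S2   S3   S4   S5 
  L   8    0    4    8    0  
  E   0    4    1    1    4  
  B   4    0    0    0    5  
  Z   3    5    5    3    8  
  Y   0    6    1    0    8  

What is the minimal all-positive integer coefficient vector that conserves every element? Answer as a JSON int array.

Coefficients: [5, 5, 2, 6, 4]

L: 5·8+5·0+2·4 = 48 | 6·8+4·0 = 48
E: 5·0+5·4+2·1 = 22 | 6·1+4·4 = 22
B: 5·4+5·0+2·0 = 20 | 6·0+4·5 = 20
Z: 5·3+5·5+2·5 = 50 | 6·3+4·8 = 50
Y: 5·0+5·6+2·1 = 32 | 6·0+4·8 = 32
gcd(5,5,2,6,4) = 1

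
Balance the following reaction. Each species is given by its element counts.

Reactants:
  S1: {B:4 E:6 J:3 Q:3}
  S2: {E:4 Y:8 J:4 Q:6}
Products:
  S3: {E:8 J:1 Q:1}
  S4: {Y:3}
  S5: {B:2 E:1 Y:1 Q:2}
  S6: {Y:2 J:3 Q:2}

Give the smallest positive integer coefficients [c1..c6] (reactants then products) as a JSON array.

B: 3·4+3·0 = 12 | 3·0+2·0+6·2+6·0 = 12
E: 3·6+3·4 = 30 | 3·8+2·0+6·1+6·0 = 30
Y: 3·0+3·8 = 24 | 3·0+2·3+6·1+6·2 = 24
J: 3·3+3·4 = 21 | 3·1+2·0+6·0+6·3 = 21
Q: 3·3+3·6 = 27 | 3·1+2·0+6·2+6·2 = 27
gcd(3,3,3,2,6,6) = 1

Coefficients: [3, 3, 3, 2, 6, 6]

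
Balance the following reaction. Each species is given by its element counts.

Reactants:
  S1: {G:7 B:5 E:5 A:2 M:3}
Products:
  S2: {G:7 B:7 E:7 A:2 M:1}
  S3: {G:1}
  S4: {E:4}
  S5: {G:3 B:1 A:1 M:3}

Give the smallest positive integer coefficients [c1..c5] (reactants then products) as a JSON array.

Coefficients: [5, 3, 2, 1, 4]

G: 5·7 = 35 | 3·7+2·1+1·0+4·3 = 35
B: 5·5 = 25 | 3·7+2·0+1·0+4·1 = 25
E: 5·5 = 25 | 3·7+2·0+1·4+4·0 = 25
A: 5·2 = 10 | 3·2+2·0+1·0+4·1 = 10
M: 5·3 = 15 | 3·1+2·0+1·0+4·3 = 15
gcd(5,3,2,1,4) = 1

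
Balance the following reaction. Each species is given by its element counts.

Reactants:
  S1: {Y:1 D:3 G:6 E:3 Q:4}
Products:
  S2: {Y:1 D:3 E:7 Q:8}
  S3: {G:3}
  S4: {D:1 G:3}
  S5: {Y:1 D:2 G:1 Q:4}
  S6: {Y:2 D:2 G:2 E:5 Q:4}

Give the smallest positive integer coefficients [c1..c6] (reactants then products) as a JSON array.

Y: 4·1 = 4 | 1·1+2·0+5·0+1·1+1·2 = 4
D: 4·3 = 12 | 1·3+2·0+5·1+1·2+1·2 = 12
G: 4·6 = 24 | 1·0+2·3+5·3+1·1+1·2 = 24
E: 4·3 = 12 | 1·7+2·0+5·0+1·0+1·5 = 12
Q: 4·4 = 16 | 1·8+2·0+5·0+1·4+1·4 = 16
gcd(4,1,2,5,1,1) = 1

Coefficients: [4, 1, 2, 5, 1, 1]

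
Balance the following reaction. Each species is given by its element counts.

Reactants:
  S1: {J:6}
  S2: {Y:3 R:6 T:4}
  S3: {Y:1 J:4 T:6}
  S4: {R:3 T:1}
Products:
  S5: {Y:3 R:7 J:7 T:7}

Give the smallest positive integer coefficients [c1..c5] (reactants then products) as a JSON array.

Y: 5·0+5·3+3·1+4·0 = 18 | 6·3 = 18
R: 5·0+5·6+3·0+4·3 = 42 | 6·7 = 42
J: 5·6+5·0+3·4+4·0 = 42 | 6·7 = 42
T: 5·0+5·4+3·6+4·1 = 42 | 6·7 = 42
gcd(5,5,3,4,6) = 1

Coefficients: [5, 5, 3, 4, 6]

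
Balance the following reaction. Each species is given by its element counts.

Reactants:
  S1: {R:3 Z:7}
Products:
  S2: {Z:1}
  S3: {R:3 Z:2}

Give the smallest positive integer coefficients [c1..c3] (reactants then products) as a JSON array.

Coefficients: [1, 5, 1]

R: 1·3 = 3 | 5·0+1·3 = 3
Z: 1·7 = 7 | 5·1+1·2 = 7
gcd(1,5,1) = 1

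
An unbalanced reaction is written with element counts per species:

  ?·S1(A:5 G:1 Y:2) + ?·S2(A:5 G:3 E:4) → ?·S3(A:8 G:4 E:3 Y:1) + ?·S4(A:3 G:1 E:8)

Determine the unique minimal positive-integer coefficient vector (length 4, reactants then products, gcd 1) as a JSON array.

A: 2·5+5·5 = 35 | 4·8+1·3 = 35
G: 2·1+5·3 = 17 | 4·4+1·1 = 17
E: 2·0+5·4 = 20 | 4·3+1·8 = 20
Y: 2·2+5·0 = 4 | 4·1+1·0 = 4
gcd(2,5,4,1) = 1

Coefficients: [2, 5, 4, 1]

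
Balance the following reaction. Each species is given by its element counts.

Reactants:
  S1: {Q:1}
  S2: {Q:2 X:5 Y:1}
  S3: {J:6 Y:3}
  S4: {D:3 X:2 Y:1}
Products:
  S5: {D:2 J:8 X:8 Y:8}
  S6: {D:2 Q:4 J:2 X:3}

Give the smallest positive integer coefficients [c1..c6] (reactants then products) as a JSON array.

D: 2·0+5·0+5·0+4·3 = 12 | 3·2+3·2 = 12
Q: 2·1+5·2+5·0+4·0 = 12 | 3·0+3·4 = 12
J: 2·0+5·0+5·6+4·0 = 30 | 3·8+3·2 = 30
X: 2·0+5·5+5·0+4·2 = 33 | 3·8+3·3 = 33
Y: 2·0+5·1+5·3+4·1 = 24 | 3·8+3·0 = 24
gcd(2,5,5,4,3,3) = 1

Coefficients: [2, 5, 5, 4, 3, 3]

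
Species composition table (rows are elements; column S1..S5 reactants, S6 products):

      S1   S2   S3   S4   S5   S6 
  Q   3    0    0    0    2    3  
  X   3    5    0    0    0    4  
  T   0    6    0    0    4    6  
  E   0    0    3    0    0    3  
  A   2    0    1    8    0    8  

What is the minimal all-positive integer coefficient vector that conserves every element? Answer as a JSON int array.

Coefficients: [2, 2, 4, 3, 3, 4]

Q: 2·3+2·0+4·0+3·0+3·2 = 12 | 4·3 = 12
X: 2·3+2·5+4·0+3·0+3·0 = 16 | 4·4 = 16
T: 2·0+2·6+4·0+3·0+3·4 = 24 | 4·6 = 24
E: 2·0+2·0+4·3+3·0+3·0 = 12 | 4·3 = 12
A: 2·2+2·0+4·1+3·8+3·0 = 32 | 4·8 = 32
gcd(2,2,4,3,3,4) = 1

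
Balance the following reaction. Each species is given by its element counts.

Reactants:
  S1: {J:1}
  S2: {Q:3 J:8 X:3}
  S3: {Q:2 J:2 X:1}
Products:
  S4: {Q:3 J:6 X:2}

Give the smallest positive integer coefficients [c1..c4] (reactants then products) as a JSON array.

Q: 4·0+1·3+3·2 = 9 | 3·3 = 9
J: 4·1+1·8+3·2 = 18 | 3·6 = 18
X: 4·0+1·3+3·1 = 6 | 3·2 = 6
gcd(4,1,3,3) = 1

Coefficients: [4, 1, 3, 3]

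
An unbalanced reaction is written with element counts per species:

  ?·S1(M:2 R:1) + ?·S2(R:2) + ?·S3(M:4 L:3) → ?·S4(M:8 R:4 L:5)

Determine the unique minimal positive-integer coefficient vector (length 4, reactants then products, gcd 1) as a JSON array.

Coefficients: [2, 5, 5, 3]

M: 2·2+5·0+5·4 = 24 | 3·8 = 24
R: 2·1+5·2+5·0 = 12 | 3·4 = 12
L: 2·0+5·0+5·3 = 15 | 3·5 = 15
gcd(2,5,5,3) = 1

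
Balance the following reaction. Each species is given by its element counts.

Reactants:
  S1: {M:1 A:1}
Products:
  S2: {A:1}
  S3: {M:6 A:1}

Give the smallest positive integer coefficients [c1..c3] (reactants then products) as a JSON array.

M: 6·1 = 6 | 5·0+1·6 = 6
A: 6·1 = 6 | 5·1+1·1 = 6
gcd(6,5,1) = 1

Coefficients: [6, 5, 1]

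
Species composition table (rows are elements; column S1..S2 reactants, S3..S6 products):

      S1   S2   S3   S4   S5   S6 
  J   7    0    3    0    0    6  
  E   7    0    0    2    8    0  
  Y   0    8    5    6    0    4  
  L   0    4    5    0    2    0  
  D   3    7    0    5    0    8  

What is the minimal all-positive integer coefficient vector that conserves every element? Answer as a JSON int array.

J: 6·7+5·0 = 42 | 2·3+1·0+5·0+6·6 = 42
E: 6·7+5·0 = 42 | 2·0+1·2+5·8+6·0 = 42
Y: 6·0+5·8 = 40 | 2·5+1·6+5·0+6·4 = 40
L: 6·0+5·4 = 20 | 2·5+1·0+5·2+6·0 = 20
D: 6·3+5·7 = 53 | 2·0+1·5+5·0+6·8 = 53
gcd(6,5,2,1,5,6) = 1

Coefficients: [6, 5, 2, 1, 5, 6]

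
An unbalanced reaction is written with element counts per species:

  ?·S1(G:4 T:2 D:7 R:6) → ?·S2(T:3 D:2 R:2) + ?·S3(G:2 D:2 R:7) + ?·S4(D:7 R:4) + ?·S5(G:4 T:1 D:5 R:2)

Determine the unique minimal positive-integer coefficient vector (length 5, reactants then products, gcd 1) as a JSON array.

G: 5·4 = 20 | 2·0+2·2+1·0+4·4 = 20
T: 5·2 = 10 | 2·3+2·0+1·0+4·1 = 10
D: 5·7 = 35 | 2·2+2·2+1·7+4·5 = 35
R: 5·6 = 30 | 2·2+2·7+1·4+4·2 = 30
gcd(5,2,2,1,4) = 1

Coefficients: [5, 2, 2, 1, 4]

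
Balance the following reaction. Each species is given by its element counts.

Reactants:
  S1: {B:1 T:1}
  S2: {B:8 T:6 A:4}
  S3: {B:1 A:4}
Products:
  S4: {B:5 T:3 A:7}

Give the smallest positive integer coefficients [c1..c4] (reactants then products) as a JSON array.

Coefficients: [6, 1, 6, 4]

B: 6·1+1·8+6·1 = 20 | 4·5 = 20
T: 6·1+1·6+6·0 = 12 | 4·3 = 12
A: 6·0+1·4+6·4 = 28 | 4·7 = 28
gcd(6,1,6,4) = 1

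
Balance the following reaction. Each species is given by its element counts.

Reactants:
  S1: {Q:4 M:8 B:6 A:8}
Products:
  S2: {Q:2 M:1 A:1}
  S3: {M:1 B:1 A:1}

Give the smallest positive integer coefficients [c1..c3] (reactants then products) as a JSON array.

Coefficients: [1, 2, 6]

Q: 1·4 = 4 | 2·2+6·0 = 4
M: 1·8 = 8 | 2·1+6·1 = 8
B: 1·6 = 6 | 2·0+6·1 = 6
A: 1·8 = 8 | 2·1+6·1 = 8
gcd(1,2,6) = 1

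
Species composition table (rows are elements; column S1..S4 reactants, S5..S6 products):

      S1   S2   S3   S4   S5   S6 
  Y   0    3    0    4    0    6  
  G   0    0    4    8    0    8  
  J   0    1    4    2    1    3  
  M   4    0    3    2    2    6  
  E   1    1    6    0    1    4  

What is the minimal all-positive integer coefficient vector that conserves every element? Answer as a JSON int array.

Y: 6·0+4·3+2·0+3·4 = 24 | 6·0+4·6 = 24
G: 6·0+4·0+2·4+3·8 = 32 | 6·0+4·8 = 32
J: 6·0+4·1+2·4+3·2 = 18 | 6·1+4·3 = 18
M: 6·4+4·0+2·3+3·2 = 36 | 6·2+4·6 = 36
E: 6·1+4·1+2·6+3·0 = 22 | 6·1+4·4 = 22
gcd(6,4,2,3,6,4) = 1

Coefficients: [6, 4, 2, 3, 6, 4]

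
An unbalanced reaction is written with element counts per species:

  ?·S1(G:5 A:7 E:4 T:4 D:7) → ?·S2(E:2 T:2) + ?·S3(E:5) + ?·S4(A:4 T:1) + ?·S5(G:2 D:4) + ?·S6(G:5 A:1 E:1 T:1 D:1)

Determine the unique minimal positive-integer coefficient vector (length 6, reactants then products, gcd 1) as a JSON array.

G: 3·5 = 15 | 3·0+1·0+5·0+5·2+1·5 = 15
A: 3·7 = 21 | 3·0+1·0+5·4+5·0+1·1 = 21
E: 3·4 = 12 | 3·2+1·5+5·0+5·0+1·1 = 12
T: 3·4 = 12 | 3·2+1·0+5·1+5·0+1·1 = 12
D: 3·7 = 21 | 3·0+1·0+5·0+5·4+1·1 = 21
gcd(3,3,1,5,5,1) = 1

Coefficients: [3, 3, 1, 5, 5, 1]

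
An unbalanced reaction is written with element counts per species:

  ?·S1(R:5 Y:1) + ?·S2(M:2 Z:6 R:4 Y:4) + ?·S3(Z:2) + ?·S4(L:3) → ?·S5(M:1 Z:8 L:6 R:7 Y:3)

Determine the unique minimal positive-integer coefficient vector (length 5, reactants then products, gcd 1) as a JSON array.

M: 2·0+1·2+5·0+4·0 = 2 | 2·1 = 2
Z: 2·0+1·6+5·2+4·0 = 16 | 2·8 = 16
L: 2·0+1·0+5·0+4·3 = 12 | 2·6 = 12
R: 2·5+1·4+5·0+4·0 = 14 | 2·7 = 14
Y: 2·1+1·4+5·0+4·0 = 6 | 2·3 = 6
gcd(2,1,5,4,2) = 1

Coefficients: [2, 1, 5, 4, 2]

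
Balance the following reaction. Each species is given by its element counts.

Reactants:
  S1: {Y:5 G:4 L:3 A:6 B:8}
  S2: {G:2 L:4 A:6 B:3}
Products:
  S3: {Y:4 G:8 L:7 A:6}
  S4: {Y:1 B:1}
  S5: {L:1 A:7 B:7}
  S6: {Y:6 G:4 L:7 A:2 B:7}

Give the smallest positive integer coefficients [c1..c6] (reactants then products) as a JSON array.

Coefficients: [3, 4, 2, 1, 4, 1]

Y: 3·5+4·0 = 15 | 2·4+1·1+4·0+1·6 = 15
G: 3·4+4·2 = 20 | 2·8+1·0+4·0+1·4 = 20
L: 3·3+4·4 = 25 | 2·7+1·0+4·1+1·7 = 25
A: 3·6+4·6 = 42 | 2·6+1·0+4·7+1·2 = 42
B: 3·8+4·3 = 36 | 2·0+1·1+4·7+1·7 = 36
gcd(3,4,2,1,4,1) = 1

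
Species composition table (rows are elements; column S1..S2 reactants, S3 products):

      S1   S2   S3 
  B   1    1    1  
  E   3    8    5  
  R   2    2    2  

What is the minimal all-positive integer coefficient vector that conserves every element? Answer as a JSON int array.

Coefficients: [3, 2, 5]

B: 3·1+2·1 = 5 | 5·1 = 5
E: 3·3+2·8 = 25 | 5·5 = 25
R: 3·2+2·2 = 10 | 5·2 = 10
gcd(3,2,5) = 1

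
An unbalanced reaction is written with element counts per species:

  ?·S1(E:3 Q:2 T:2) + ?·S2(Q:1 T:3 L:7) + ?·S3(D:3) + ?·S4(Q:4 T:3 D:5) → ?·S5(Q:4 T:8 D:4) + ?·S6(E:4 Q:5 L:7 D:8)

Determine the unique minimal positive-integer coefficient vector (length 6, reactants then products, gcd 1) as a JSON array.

E: 4·3+3·0+5·0+5·0 = 12 | 4·0+3·4 = 12
Q: 4·2+3·1+5·0+5·4 = 31 | 4·4+3·5 = 31
T: 4·2+3·3+5·0+5·3 = 32 | 4·8+3·0 = 32
L: 4·0+3·7+5·0+5·0 = 21 | 4·0+3·7 = 21
D: 4·0+3·0+5·3+5·5 = 40 | 4·4+3·8 = 40
gcd(4,3,5,5,4,3) = 1

Coefficients: [4, 3, 5, 5, 4, 3]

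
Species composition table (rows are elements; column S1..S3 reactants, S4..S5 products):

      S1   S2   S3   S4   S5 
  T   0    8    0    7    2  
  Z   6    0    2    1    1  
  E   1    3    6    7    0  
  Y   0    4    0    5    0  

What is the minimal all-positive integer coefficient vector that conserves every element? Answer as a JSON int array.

T: 1·0+5·8+2·0 = 40 | 4·7+6·2 = 40
Z: 1·6+5·0+2·2 = 10 | 4·1+6·1 = 10
E: 1·1+5·3+2·6 = 28 | 4·7+6·0 = 28
Y: 1·0+5·4+2·0 = 20 | 4·5+6·0 = 20
gcd(1,5,2,4,6) = 1

Coefficients: [1, 5, 2, 4, 6]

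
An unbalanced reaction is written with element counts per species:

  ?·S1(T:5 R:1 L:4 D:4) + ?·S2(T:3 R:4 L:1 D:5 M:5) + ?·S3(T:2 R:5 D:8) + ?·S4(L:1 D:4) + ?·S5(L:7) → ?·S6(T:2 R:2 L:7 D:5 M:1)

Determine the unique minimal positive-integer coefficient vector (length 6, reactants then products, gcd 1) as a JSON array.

T: 1·5+1·3+1·2+2·0+4·0 = 10 | 5·2 = 10
R: 1·1+1·4+1·5+2·0+4·0 = 10 | 5·2 = 10
L: 1·4+1·1+1·0+2·1+4·7 = 35 | 5·7 = 35
D: 1·4+1·5+1·8+2·4+4·0 = 25 | 5·5 = 25
M: 1·0+1·5+1·0+2·0+4·0 = 5 | 5·1 = 5
gcd(1,1,1,2,4,5) = 1

Coefficients: [1, 1, 1, 2, 4, 5]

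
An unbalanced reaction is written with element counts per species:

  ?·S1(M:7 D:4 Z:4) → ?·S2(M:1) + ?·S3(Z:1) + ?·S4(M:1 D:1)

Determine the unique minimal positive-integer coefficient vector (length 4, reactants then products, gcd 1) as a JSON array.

Coefficients: [1, 3, 4, 4]

M: 1·7 = 7 | 3·1+4·0+4·1 = 7
D: 1·4 = 4 | 3·0+4·0+4·1 = 4
Z: 1·4 = 4 | 3·0+4·1+4·0 = 4
gcd(1,3,4,4) = 1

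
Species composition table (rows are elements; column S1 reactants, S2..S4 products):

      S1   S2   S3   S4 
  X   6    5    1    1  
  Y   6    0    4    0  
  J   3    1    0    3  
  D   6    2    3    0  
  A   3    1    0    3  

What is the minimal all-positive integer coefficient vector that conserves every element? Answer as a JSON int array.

Coefficients: [4, 3, 6, 3]

X: 4·6 = 24 | 3·5+6·1+3·1 = 24
Y: 4·6 = 24 | 3·0+6·4+3·0 = 24
J: 4·3 = 12 | 3·1+6·0+3·3 = 12
D: 4·6 = 24 | 3·2+6·3+3·0 = 24
A: 4·3 = 12 | 3·1+6·0+3·3 = 12
gcd(4,3,6,3) = 1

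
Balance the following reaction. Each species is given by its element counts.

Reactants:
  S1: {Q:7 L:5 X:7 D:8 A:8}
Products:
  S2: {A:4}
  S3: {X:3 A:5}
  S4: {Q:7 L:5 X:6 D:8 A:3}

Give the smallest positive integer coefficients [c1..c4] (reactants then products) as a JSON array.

Coefficients: [6, 5, 2, 6]

Q: 6·7 = 42 | 5·0+2·0+6·7 = 42
L: 6·5 = 30 | 5·0+2·0+6·5 = 30
X: 6·7 = 42 | 5·0+2·3+6·6 = 42
D: 6·8 = 48 | 5·0+2·0+6·8 = 48
A: 6·8 = 48 | 5·4+2·5+6·3 = 48
gcd(6,5,2,6) = 1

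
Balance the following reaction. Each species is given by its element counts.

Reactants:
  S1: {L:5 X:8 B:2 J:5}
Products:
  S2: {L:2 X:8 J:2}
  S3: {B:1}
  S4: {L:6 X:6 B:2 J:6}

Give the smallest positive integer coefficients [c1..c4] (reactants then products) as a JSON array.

Coefficients: [6, 3, 4, 4]

L: 6·5 = 30 | 3·2+4·0+4·6 = 30
X: 6·8 = 48 | 3·8+4·0+4·6 = 48
B: 6·2 = 12 | 3·0+4·1+4·2 = 12
J: 6·5 = 30 | 3·2+4·0+4·6 = 30
gcd(6,3,4,4) = 1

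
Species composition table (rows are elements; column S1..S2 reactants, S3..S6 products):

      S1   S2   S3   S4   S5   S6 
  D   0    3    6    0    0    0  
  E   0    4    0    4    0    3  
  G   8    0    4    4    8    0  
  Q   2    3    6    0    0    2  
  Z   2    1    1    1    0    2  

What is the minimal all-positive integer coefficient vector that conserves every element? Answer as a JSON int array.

D: 4·0+6·3 = 18 | 3·6+3·0+1·0+4·0 = 18
E: 4·0+6·4 = 24 | 3·0+3·4+1·0+4·3 = 24
G: 4·8+6·0 = 32 | 3·4+3·4+1·8+4·0 = 32
Q: 4·2+6·3 = 26 | 3·6+3·0+1·0+4·2 = 26
Z: 4·2+6·1 = 14 | 3·1+3·1+1·0+4·2 = 14
gcd(4,6,3,3,1,4) = 1

Coefficients: [4, 6, 3, 3, 1, 4]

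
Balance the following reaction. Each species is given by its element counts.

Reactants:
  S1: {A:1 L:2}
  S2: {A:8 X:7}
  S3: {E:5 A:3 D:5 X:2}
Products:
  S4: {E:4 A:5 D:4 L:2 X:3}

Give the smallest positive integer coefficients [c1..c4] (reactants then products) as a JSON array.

Coefficients: [5, 1, 4, 5]

E: 5·0+1·0+4·5 = 20 | 5·4 = 20
A: 5·1+1·8+4·3 = 25 | 5·5 = 25
D: 5·0+1·0+4·5 = 20 | 5·4 = 20
L: 5·2+1·0+4·0 = 10 | 5·2 = 10
X: 5·0+1·7+4·2 = 15 | 5·3 = 15
gcd(5,1,4,5) = 1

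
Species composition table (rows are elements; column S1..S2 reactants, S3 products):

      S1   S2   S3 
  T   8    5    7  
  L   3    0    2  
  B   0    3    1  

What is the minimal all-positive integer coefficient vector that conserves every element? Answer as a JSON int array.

T: 2·8+1·5 = 21 | 3·7 = 21
L: 2·3+1·0 = 6 | 3·2 = 6
B: 2·0+1·3 = 3 | 3·1 = 3
gcd(2,1,3) = 1

Coefficients: [2, 1, 3]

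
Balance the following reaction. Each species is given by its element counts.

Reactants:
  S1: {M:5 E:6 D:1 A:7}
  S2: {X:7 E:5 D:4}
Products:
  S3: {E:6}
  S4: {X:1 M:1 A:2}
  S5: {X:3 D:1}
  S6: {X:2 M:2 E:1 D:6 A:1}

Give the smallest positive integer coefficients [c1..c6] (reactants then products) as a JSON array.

Coefficients: [2, 4, 5, 6, 6, 2]

X: 2·0+4·7 = 28 | 5·0+6·1+6·3+2·2 = 28
M: 2·5+4·0 = 10 | 5·0+6·1+6·0+2·2 = 10
E: 2·6+4·5 = 32 | 5·6+6·0+6·0+2·1 = 32
D: 2·1+4·4 = 18 | 5·0+6·0+6·1+2·6 = 18
A: 2·7+4·0 = 14 | 5·0+6·2+6·0+2·1 = 14
gcd(2,4,5,6,6,2) = 1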